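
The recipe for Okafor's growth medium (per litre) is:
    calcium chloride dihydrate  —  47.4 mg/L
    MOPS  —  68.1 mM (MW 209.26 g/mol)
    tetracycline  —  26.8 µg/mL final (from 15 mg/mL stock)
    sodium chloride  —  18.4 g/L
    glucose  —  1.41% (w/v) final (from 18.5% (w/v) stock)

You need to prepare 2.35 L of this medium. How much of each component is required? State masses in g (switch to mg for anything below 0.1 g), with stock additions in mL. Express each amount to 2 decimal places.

calcium chloride dihydrate 0.11 g; MOPS 33.49 g; tetracycline 4.20 mL; sodium chloride 43.24 g; glucose 179.11 mL

Working volume: 2.35 L.
calcium chloride dihydrate: 47.4 mg/L × 2.35 L = 111.39 mg = 0.11 g
MOPS: 68.1 mmol/L × 209.26 g/mol × 2.35 L ÷ 1000 = 33.49 g
tetracycline: C1V1 = C2V2 → 26.8 µg/mL × 2350 mL ÷ 15000 µg/mL = 4.20 mL
sodium chloride: 18.4 g/L × 2.35 L = 43.24 g
glucose: dilute stock: 1.41% ÷ 18.5% × 2350 mL = 179.11 mL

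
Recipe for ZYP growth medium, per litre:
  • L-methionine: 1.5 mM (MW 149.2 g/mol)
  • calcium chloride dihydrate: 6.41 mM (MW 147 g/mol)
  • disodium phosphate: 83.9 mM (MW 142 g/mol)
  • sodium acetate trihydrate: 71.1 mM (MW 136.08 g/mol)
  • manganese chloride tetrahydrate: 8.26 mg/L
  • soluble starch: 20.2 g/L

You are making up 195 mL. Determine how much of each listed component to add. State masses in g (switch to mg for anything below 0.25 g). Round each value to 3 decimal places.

L-methionine 43.641 mg; calcium chloride dihydrate 183.743 mg; disodium phosphate 2.323 g; sodium acetate trihydrate 1.887 g; manganese chloride tetrahydrate 1.611 mg; soluble starch 3.939 g

Target volume = 195 mL = 0.195 L.
L-methionine: 1.5 mmol/L × 149.2 mg/mmol × 0.195 L = 43.641 mg
calcium chloride dihydrate: 6.41 mmol/L × 147 mg/mmol × 0.195 L = 183.743 mg
disodium phosphate: 83.9 mmol/L × 142 g/mol × 0.195 L ÷ 1000 = 2.323 g
sodium acetate trihydrate: 71.1 mmol/L × 136.08 g/mol × 0.195 L ÷ 1000 = 1.887 g
manganese chloride tetrahydrate: 8.26 mg/L × 0.195 L = 1.611 mg
soluble starch: 20.2 g/L × 0.195 L = 3.939 g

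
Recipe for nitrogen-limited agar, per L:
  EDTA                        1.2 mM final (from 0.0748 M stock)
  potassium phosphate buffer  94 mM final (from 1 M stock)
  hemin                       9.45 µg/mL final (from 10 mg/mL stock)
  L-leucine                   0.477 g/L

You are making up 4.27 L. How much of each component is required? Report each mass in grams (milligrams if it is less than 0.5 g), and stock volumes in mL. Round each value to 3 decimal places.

Working volume: 4.27 L.
EDTA: V = C2·V2/C1 = 1.2 mM × 4270 mL ÷ 74.8 mM = 68.503 mL
potassium phosphate buffer: C1V1 = C2V2 → 94 mM × 4270 mL ÷ 1000 mM = 401.380 mL
hemin: C1V1 = C2V2 → 9.45 µg/mL × 4270 mL ÷ 10000 µg/mL = 4.035 mL
L-leucine: 0.477 g/L × 4.27 L = 2.037 g

EDTA 68.503 mL; potassium phosphate buffer 401.380 mL; hemin 4.035 mL; L-leucine 2.037 g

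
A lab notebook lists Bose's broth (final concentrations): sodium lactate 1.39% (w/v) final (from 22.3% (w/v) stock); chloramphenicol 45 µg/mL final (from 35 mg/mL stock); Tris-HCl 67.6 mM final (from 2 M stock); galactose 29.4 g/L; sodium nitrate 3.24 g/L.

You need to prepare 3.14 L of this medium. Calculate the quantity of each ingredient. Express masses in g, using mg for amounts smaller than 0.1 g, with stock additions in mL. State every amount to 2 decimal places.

Scale factor relative to 1 L: 3.14.
sodium lactate: dilute stock: 1.39% ÷ 22.3% × 3140 mL = 195.72 mL
chloramphenicol: dilute stock: 45 µg/mL × 3140 mL ÷ 35000 µg/mL = 4.04 mL
Tris-HCl: V = C2·V2/C1 = 67.6 mM × 3140 mL ÷ 2000 mM = 106.13 mL
galactose: 29.4 g/L × 3.14 L = 92.32 g
sodium nitrate: 3.24 g/L × 3.14 L = 10.17 g

sodium lactate 195.72 mL; chloramphenicol 4.04 mL; Tris-HCl 106.13 mL; galactose 92.32 g; sodium nitrate 10.17 g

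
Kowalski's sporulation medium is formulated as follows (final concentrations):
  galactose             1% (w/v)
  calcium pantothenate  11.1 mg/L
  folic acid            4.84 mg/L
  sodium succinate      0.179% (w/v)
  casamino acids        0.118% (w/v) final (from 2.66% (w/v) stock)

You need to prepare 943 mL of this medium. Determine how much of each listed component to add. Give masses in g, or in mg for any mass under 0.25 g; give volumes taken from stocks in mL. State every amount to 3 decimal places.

galactose 9.430 g; calcium pantothenate 10.467 mg; folic acid 4.564 mg; sodium succinate 1.688 g; casamino acids 41.832 mL

Working volume: 943 mL = 0.943 L.
galactose: 1 g per 100 mL × 943 mL ÷ 100 = 9.430 g
calcium pantothenate: 11.1 mg/L × 0.943 L = 10.467 mg
folic acid: 4.84 mg/L × 0.943 L = 4.564 mg
sodium succinate: 0.179% w/v = 1.79 g/L → 1.79 × 0.943 L = 1.688 g
casamino acids: V = C2·V2/C1 = 0.118% ÷ 2.66% × 943 mL = 41.832 mL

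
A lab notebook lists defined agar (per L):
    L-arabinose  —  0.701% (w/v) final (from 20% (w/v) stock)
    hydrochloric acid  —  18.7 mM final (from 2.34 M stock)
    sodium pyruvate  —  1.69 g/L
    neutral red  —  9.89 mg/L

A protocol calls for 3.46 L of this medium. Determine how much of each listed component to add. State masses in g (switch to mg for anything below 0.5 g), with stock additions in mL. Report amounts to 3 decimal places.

L-arabinose 121.273 mL; hydrochloric acid 27.650 mL; sodium pyruvate 5.847 g; neutral red 34.219 mg

Working volume: 3.46 L.
L-arabinose: dilute stock: 0.701% ÷ 20% × 3460 mL = 121.273 mL
hydrochloric acid: C1V1 = C2V2 → 18.7 mM × 3460 mL ÷ 2340 mM = 27.650 mL
sodium pyruvate: 1.69 g/L × 3.46 L = 5.847 g
neutral red: 9.89 mg/L × 3.46 L = 34.219 mg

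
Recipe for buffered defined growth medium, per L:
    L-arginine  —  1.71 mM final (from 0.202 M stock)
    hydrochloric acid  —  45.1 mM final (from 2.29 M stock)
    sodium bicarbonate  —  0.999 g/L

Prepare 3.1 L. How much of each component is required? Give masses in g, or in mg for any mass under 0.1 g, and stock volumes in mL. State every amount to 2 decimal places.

Working volume: 3.1 L.
L-arginine: C1V1 = C2V2 → 1.71 mM × 3100 mL ÷ 202 mM = 26.24 mL
hydrochloric acid: dilute stock: 45.1 mM × 3100 mL ÷ 2290 mM = 61.05 mL
sodium bicarbonate: 0.999 g/L × 3.1 L = 3.10 g

L-arginine 26.24 mL; hydrochloric acid 61.05 mL; sodium bicarbonate 3.10 g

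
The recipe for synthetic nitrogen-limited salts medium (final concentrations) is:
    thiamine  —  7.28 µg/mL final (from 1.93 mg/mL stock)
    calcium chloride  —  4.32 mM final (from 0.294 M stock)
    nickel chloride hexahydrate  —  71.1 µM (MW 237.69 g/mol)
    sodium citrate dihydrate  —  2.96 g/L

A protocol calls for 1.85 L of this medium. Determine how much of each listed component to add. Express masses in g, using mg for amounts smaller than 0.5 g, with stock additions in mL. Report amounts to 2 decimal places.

Working volume: 1.85 L.
thiamine: C1V1 = C2V2 → 7.28 µg/mL × 1850 mL ÷ 1930 µg/mL = 6.98 mL
calcium chloride: dilute stock: 4.32 mM × 1850 mL ÷ 294 mM = 27.18 mL
nickel chloride hexahydrate: 71.1 µmol/L × 237.69 g/mol × 1.85 L ÷ 1000 = 31.26 mg
sodium citrate dihydrate: 2.96 g/L × 1.85 L = 5.48 g

thiamine 6.98 mL; calcium chloride 27.18 mL; nickel chloride hexahydrate 31.26 mg; sodium citrate dihydrate 5.48 g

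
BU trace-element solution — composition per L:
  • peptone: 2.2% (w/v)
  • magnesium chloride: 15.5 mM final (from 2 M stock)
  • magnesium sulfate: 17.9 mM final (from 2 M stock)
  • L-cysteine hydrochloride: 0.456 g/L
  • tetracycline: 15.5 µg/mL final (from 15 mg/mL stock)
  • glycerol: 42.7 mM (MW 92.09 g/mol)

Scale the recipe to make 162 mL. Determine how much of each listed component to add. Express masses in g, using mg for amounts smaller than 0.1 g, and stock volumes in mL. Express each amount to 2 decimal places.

Working volume: 162 mL = 0.162 L.
peptone: 2.2 g per 100 mL × 162 mL ÷ 100 = 3.56 g
magnesium chloride: dilute stock: 15.5 mM × 162 mL ÷ 2000 mM = 1.26 mL
magnesium sulfate: dilute stock: 17.9 mM × 162 mL ÷ 2000 mM = 1.45 mL
L-cysteine hydrochloride: 0.456 g/L × 0.162 L = 0.073872 g = 73.87 mg
tetracycline: dilute stock: 15.5 µg/mL × 162 mL ÷ 15000 µg/mL = 0.17 mL
glycerol: 42.7 mmol/L × 92.09 g/mol × 0.162 L ÷ 1000 = 0.64 g

peptone 3.56 g; magnesium chloride 1.26 mL; magnesium sulfate 1.45 mL; L-cysteine hydrochloride 73.87 mg; tetracycline 0.17 mL; glycerol 0.64 g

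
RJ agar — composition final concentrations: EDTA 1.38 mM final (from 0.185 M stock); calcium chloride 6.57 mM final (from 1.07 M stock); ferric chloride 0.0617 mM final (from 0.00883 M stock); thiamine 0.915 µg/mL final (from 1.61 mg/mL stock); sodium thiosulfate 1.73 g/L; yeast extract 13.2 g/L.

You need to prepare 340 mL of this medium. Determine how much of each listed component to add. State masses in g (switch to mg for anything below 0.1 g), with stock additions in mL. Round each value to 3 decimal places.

Scale factor relative to 1 L: 0.34.
EDTA: C1V1 = C2V2 → 1.38 mM × 340 mL ÷ 185 mM = 2.536 mL
calcium chloride: V = C2·V2/C1 = 6.57 mM × 340 mL ÷ 1070 mM = 2.088 mL
ferric chloride: C1V1 = C2V2 → 0.0617 mM × 340 mL ÷ 8.83 mM = 2.376 mL
thiamine: dilute stock: 0.915 µg/mL × 340 mL ÷ 1610 µg/mL = 0.193 mL
sodium thiosulfate: 1.73 g/L × 0.34 L = 0.588 g
yeast extract: 13.2 g/L × 0.34 L = 4.488 g

EDTA 2.536 mL; calcium chloride 2.088 mL; ferric chloride 2.376 mL; thiamine 0.193 mL; sodium thiosulfate 0.588 g; yeast extract 4.488 g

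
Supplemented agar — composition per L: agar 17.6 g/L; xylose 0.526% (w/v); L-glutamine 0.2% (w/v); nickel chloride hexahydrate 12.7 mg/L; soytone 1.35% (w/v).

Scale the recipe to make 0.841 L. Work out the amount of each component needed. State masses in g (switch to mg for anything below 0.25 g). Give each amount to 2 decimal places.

Scale factor relative to 1 L: 0.841.
agar: 17.6 g/L × 0.841 L = 14.80 g
xylose: 0.526% w/v = 5.26 g/L → 5.26 × 0.841 L = 4.42 g
L-glutamine: 0.2% w/v = 2 g/L → 2 × 0.841 L = 1.68 g
nickel chloride hexahydrate: 12.7 mg/L × 0.841 L = 10.68 mg
soytone: 1.35% w/v = 13.5 g/L → 13.5 × 0.841 L = 11.35 g

agar 14.80 g; xylose 4.42 g; L-glutamine 1.68 g; nickel chloride hexahydrate 10.68 mg; soytone 11.35 g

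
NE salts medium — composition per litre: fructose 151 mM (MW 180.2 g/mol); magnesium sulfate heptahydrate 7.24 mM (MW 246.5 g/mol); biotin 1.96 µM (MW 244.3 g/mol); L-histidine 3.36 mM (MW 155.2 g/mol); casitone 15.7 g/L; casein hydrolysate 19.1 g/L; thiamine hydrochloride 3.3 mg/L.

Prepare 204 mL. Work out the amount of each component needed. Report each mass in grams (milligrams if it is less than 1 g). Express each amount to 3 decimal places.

Target volume = 204 mL = 0.204 L.
fructose: 151 mmol/L × 180.2 g/mol × 0.204 L ÷ 1000 = 5.551 g
magnesium sulfate heptahydrate: 7.24 mmol/L × 246.5 mg/mmol × 0.204 L = 364.071 mg
biotin: 1.96 µmol/L × 244.3 g/mol × 0.204 L ÷ 1000 = 0.098 mg
L-histidine: 3.36 mmol/L × 155.2 mg/mmol × 0.204 L = 106.380 mg
casitone: 15.7 g/L × 0.204 L = 3.203 g
casein hydrolysate: 19.1 g/L × 0.204 L = 3.896 g
thiamine hydrochloride: 3.3 mg/L × 0.204 L = 0.673 mg

fructose 5.551 g; magnesium sulfate heptahydrate 364.071 mg; biotin 0.098 mg; L-histidine 106.380 mg; casitone 3.203 g; casein hydrolysate 3.896 g; thiamine hydrochloride 0.673 mg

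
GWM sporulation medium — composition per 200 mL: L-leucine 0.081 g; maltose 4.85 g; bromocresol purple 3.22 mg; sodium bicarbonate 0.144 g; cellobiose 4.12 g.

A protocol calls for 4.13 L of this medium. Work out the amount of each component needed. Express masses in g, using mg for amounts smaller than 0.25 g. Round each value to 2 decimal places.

Scale factor = 4130 mL / 200 mL = 20.65.
L-leucine: 0.081 g × (4130 mL / 200 mL) = 1.67 g
maltose: 4.85 g × (4130 mL / 200 mL) = 100.15 g
bromocresol purple: 3.22 mg × (4130 mL / 200 mL) = 66.49 mg
sodium bicarbonate: 0.144 g × (4130 mL / 200 mL) = 2.97 g
cellobiose: 4.12 g × (4130 mL / 200 mL) = 85.08 g

L-leucine 1.67 g; maltose 100.15 g; bromocresol purple 66.49 mg; sodium bicarbonate 2.97 g; cellobiose 85.08 g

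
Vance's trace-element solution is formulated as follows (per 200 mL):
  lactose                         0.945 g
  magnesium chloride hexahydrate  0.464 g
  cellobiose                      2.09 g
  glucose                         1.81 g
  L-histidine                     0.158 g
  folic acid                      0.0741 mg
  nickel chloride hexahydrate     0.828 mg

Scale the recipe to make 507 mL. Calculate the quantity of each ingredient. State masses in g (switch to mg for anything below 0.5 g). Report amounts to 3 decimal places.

Ratio of target to recipe volume: 507 / 200 = 2.535.
lactose: 0.945 g × (507 mL / 200 mL) = 2.396 g
magnesium chloride hexahydrate: 0.464 g × (507 mL / 200 mL) = 1.176 g
cellobiose: 2.09 g × (507 mL / 200 mL) = 5.298 g
glucose: 1.81 g × (507 mL / 200 mL) = 4.588 g
L-histidine: 0.158 g × (507 mL / 200 mL) = 0.40053 g = 400.530 mg
folic acid: 0.0741 mg × (507 mL / 200 mL) = 0.188 mg
nickel chloride hexahydrate: 0.828 mg × (507 mL / 200 mL) = 2.099 mg

lactose 2.396 g; magnesium chloride hexahydrate 1.176 g; cellobiose 5.298 g; glucose 4.588 g; L-histidine 400.530 mg; folic acid 0.188 mg; nickel chloride hexahydrate 2.099 mg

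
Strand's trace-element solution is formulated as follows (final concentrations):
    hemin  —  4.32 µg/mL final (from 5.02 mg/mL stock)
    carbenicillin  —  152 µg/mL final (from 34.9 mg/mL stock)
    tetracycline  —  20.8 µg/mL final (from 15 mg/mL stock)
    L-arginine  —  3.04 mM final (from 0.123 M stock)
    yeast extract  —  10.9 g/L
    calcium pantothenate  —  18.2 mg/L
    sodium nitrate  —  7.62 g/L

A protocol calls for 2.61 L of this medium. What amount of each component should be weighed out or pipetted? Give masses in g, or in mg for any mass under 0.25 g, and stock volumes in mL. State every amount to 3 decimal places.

hemin 2.246 mL; carbenicillin 11.367 mL; tetracycline 3.619 mL; L-arginine 64.507 mL; yeast extract 28.449 g; calcium pantothenate 47.502 mg; sodium nitrate 19.888 g

Scale factor relative to 1 L: 2.61.
hemin: V = C2·V2/C1 = 4.32 µg/mL × 2610 mL ÷ 5020 µg/mL = 2.246 mL
carbenicillin: dilute stock: 152 µg/mL × 2610 mL ÷ 34900 µg/mL = 11.367 mL
tetracycline: dilute stock: 20.8 µg/mL × 2610 mL ÷ 15000 µg/mL = 3.619 mL
L-arginine: dilute stock: 3.04 mM × 2610 mL ÷ 123 mM = 64.507 mL
yeast extract: 10.9 g/L × 2.61 L = 28.449 g
calcium pantothenate: 18.2 mg/L × 2.61 L = 47.502 mg
sodium nitrate: 7.62 g/L × 2.61 L = 19.888 g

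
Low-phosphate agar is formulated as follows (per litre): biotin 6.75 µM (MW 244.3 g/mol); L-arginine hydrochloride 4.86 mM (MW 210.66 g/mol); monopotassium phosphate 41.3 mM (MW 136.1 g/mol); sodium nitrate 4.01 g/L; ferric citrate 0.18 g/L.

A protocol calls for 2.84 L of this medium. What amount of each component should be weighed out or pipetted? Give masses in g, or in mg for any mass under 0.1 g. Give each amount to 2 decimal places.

Working volume: 2.84 L.
biotin: 6.75 µmol/L × 244.3 g/mol × 2.84 L ÷ 1000 = 4.68 mg
L-arginine hydrochloride: 4.86 mmol/L × 210.66 g/mol × 2.84 L ÷ 1000 = 2.91 g
monopotassium phosphate: 41.3 mmol/L × 136.1 g/mol × 2.84 L ÷ 1000 = 15.96 g
sodium nitrate: 4.01 g/L × 2.84 L = 11.39 g
ferric citrate: 0.18 g/L × 2.84 L = 0.51 g

biotin 4.68 mg; L-arginine hydrochloride 2.91 g; monopotassium phosphate 15.96 g; sodium nitrate 11.39 g; ferric citrate 0.51 g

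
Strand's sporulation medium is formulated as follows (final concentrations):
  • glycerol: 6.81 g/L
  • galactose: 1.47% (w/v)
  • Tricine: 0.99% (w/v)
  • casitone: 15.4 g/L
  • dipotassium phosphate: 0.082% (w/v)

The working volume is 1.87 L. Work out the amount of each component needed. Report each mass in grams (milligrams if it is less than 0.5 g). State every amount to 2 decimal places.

glycerol 12.73 g; galactose 27.49 g; Tricine 18.51 g; casitone 28.80 g; dipotassium phosphate 1.53 g

Working volume: 1.87 L.
glycerol: 6.81 g/L × 1.87 L = 12.73 g
galactose: 1.47% w/v = 14.7 g/L → 14.7 × 1.87 L = 27.49 g
Tricine: 0.99 g per 100 mL × 1870 mL ÷ 100 = 18.51 g
casitone: 15.4 g/L × 1.87 L = 28.80 g
dipotassium phosphate: 0.082 g per 100 mL × 1870 mL ÷ 100 = 1.53 g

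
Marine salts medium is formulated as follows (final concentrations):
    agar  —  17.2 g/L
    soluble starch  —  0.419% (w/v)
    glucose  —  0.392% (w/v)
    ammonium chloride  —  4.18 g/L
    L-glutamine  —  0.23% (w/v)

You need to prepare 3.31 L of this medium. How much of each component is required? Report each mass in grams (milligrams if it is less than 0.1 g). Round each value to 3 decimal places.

agar 56.932 g; soluble starch 13.869 g; glucose 12.975 g; ammonium chloride 13.836 g; L-glutamine 7.613 g

Scale factor relative to 1 L: 3.31.
agar: 17.2 g/L × 3.31 L = 56.932 g
soluble starch: 0.419% w/v = 4.19 g/L → 4.19 × 3.31 L = 13.869 g
glucose: 0.392 g per 100 mL × 3310 mL ÷ 100 = 12.975 g
ammonium chloride: 4.18 g/L × 3.31 L = 13.836 g
L-glutamine: 0.23 g per 100 mL × 3310 mL ÷ 100 = 7.613 g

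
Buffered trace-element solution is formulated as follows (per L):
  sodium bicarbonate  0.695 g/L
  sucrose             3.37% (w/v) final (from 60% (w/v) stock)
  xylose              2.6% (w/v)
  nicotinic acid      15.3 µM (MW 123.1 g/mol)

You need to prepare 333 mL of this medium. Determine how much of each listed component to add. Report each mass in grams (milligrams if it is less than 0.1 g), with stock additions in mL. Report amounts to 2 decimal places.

Scale factor relative to 1 L: 0.333.
sodium bicarbonate: 0.695 g/L × 0.333 L = 0.23 g
sucrose: dilute stock: 3.37% ÷ 60% × 333 mL = 18.70 mL
xylose: 2.6 g per 100 mL × 333 mL ÷ 100 = 8.66 g
nicotinic acid: 15.3 µmol/L × 123.1 g/mol × 0.333 L ÷ 1000 = 0.63 mg

sodium bicarbonate 0.23 g; sucrose 18.70 mL; xylose 8.66 g; nicotinic acid 0.63 mg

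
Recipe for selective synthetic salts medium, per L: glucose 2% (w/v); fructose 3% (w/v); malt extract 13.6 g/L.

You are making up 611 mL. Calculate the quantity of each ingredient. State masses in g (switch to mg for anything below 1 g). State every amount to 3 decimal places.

glucose 12.220 g; fructose 18.330 g; malt extract 8.310 g

Scale factor relative to 1 L: 0.611.
glucose: 2 g per 100 mL × 611 mL ÷ 100 = 12.220 g
fructose: 3% w/v = 30 g/L → 30 × 0.611 L = 18.330 g
malt extract: 13.6 g/L × 0.611 L = 8.310 g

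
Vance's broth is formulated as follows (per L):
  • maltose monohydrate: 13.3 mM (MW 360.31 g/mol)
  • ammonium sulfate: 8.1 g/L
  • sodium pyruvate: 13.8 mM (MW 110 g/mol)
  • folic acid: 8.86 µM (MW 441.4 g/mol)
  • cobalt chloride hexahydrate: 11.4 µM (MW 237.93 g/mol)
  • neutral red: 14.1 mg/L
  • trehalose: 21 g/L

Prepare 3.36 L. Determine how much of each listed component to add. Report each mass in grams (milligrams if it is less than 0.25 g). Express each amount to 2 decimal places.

maltose monohydrate 16.10 g; ammonium sulfate 27.22 g; sodium pyruvate 5.10 g; folic acid 13.14 mg; cobalt chloride hexahydrate 9.11 mg; neutral red 47.38 mg; trehalose 70.56 g

Scale factor relative to 1 L: 3.36.
maltose monohydrate: 13.3 mmol/L × 360.31 g/mol × 3.36 L ÷ 1000 = 16.10 g
ammonium sulfate: 8.1 g/L × 3.36 L = 27.22 g
sodium pyruvate: 13.8 mmol/L × 110 g/mol × 3.36 L ÷ 1000 = 5.10 g
folic acid: 8.86 µmol/L × 441.4 g/mol × 3.36 L ÷ 1000 = 13.14 mg
cobalt chloride hexahydrate: 11.4 µmol/L × 237.93 g/mol × 3.36 L ÷ 1000 = 9.11 mg
neutral red: 14.1 mg/L × 3.36 L = 47.38 mg
trehalose: 21 g/L × 3.36 L = 70.56 g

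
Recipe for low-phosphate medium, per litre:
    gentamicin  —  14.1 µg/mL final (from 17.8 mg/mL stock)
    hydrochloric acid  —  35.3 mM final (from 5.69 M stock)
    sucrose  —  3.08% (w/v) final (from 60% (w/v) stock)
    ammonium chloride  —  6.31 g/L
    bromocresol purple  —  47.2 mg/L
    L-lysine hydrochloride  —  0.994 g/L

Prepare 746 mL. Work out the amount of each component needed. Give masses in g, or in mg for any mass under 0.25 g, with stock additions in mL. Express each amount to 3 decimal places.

Target volume = 746 mL = 0.746 L.
gentamicin: C1V1 = C2V2 → 14.1 µg/mL × 746 mL ÷ 17800 µg/mL = 0.591 mL
hydrochloric acid: dilute stock: 35.3 mM × 746 mL ÷ 5690 mM = 4.628 mL
sucrose: C1V1 = C2V2 → 3.08% ÷ 60% × 746 mL = 38.295 mL
ammonium chloride: 6.31 g/L × 0.746 L = 4.707 g
bromocresol purple: 47.2 mg/L × 0.746 L = 35.211 mg
L-lysine hydrochloride: 0.994 g/L × 0.746 L = 0.742 g

gentamicin 0.591 mL; hydrochloric acid 4.628 mL; sucrose 38.295 mL; ammonium chloride 4.707 g; bromocresol purple 35.211 mg; L-lysine hydrochloride 0.742 g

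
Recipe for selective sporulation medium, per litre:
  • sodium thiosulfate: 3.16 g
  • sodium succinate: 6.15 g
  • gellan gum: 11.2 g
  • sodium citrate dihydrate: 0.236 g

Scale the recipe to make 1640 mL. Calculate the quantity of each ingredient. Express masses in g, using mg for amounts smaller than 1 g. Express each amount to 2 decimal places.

Scale factor = 1640 mL / 1000 mL = 1.64.
sodium thiosulfate: 3.16 g × (1640 mL / 1000 mL) = 5.18 g
sodium succinate: 6.15 g × (1640 mL / 1000 mL) = 10.09 g
gellan gum: 11.2 g × (1640 mL / 1000 mL) = 18.37 g
sodium citrate dihydrate: 0.236 g × (1640 mL / 1000 mL) = 0.38704 g = 387.04 mg

sodium thiosulfate 5.18 g; sodium succinate 10.09 g; gellan gum 18.37 g; sodium citrate dihydrate 387.04 mg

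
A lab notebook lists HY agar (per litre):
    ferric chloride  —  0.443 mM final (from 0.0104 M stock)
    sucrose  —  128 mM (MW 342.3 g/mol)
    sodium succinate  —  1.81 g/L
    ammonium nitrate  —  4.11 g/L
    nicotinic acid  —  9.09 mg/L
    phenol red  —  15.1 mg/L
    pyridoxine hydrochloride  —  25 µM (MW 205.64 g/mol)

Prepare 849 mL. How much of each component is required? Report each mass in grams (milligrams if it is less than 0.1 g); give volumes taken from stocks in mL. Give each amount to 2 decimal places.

Scale factor relative to 1 L: 0.849.
ferric chloride: C1V1 = C2V2 → 0.443 mM × 849 mL ÷ 10.4 mM = 36.16 mL
sucrose: 128 mmol/L × 342.3 g/mol × 0.849 L ÷ 1000 = 37.20 g
sodium succinate: 1.81 g/L × 0.849 L = 1.54 g
ammonium nitrate: 4.11 g/L × 0.849 L = 3.49 g
nicotinic acid: 9.09 mg/L × 0.849 L = 7.72 mg
phenol red: 15.1 mg/L × 0.849 L = 12.82 mg
pyridoxine hydrochloride: 25 µmol/L × 205.64 g/mol × 0.849 L ÷ 1000 = 4.36 mg

ferric chloride 36.16 mL; sucrose 37.20 g; sodium succinate 1.54 g; ammonium nitrate 3.49 g; nicotinic acid 7.72 mg; phenol red 12.82 mg; pyridoxine hydrochloride 4.36 mg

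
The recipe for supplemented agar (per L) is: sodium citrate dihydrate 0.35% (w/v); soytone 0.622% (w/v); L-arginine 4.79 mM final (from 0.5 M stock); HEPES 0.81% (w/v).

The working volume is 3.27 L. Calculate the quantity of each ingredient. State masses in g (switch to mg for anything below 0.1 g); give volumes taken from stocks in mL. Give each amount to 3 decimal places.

Working volume: 3.27 L.
sodium citrate dihydrate: 0.35% w/v = 3.5 g/L → 3.5 × 3.27 L = 11.445 g
soytone: 0.622 g per 100 mL × 3270 mL ÷ 100 = 20.339 g
L-arginine: dilute stock: 4.79 mM × 3270 mL ÷ 500 mM = 31.327 mL
HEPES: 0.81 g per 100 mL × 3270 mL ÷ 100 = 26.487 g

sodium citrate dihydrate 11.445 g; soytone 20.339 g; L-arginine 31.327 mL; HEPES 26.487 g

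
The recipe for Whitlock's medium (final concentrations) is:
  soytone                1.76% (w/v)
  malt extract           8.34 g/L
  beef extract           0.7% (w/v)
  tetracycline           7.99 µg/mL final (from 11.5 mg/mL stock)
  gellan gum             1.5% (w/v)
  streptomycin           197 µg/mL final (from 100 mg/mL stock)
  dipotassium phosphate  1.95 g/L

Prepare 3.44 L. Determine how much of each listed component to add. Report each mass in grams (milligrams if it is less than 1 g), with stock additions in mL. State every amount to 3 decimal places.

soytone 60.544 g; malt extract 28.690 g; beef extract 24.080 g; tetracycline 2.390 mL; gellan gum 51.600 g; streptomycin 6.777 mL; dipotassium phosphate 6.708 g

Working volume: 3.44 L.
soytone: 1.76% w/v = 17.6 g/L → 17.6 × 3.44 L = 60.544 g
malt extract: 8.34 g/L × 3.44 L = 28.690 g
beef extract: 0.7 g per 100 mL × 3440 mL ÷ 100 = 24.080 g
tetracycline: V = C2·V2/C1 = 7.99 µg/mL × 3440 mL ÷ 11500 µg/mL = 2.390 mL
gellan gum: 1.5% w/v = 15 g/L → 15 × 3.44 L = 51.600 g
streptomycin: V = C2·V2/C1 = 197 µg/mL × 3440 mL ÷ 100000 µg/mL = 6.777 mL
dipotassium phosphate: 1.95 g/L × 3.44 L = 6.708 g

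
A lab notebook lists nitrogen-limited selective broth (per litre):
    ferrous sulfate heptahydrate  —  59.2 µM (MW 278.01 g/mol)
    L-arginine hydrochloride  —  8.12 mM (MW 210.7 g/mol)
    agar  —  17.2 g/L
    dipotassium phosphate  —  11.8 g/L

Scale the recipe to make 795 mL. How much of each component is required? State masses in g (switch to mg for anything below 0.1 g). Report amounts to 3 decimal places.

ferrous sulfate heptahydrate 13.084 mg; L-arginine hydrochloride 1.360 g; agar 13.674 g; dipotassium phosphate 9.381 g

Scale factor relative to 1 L: 0.795.
ferrous sulfate heptahydrate: 59.2 µmol/L × 278.01 g/mol × 0.795 L ÷ 1000 = 13.084 mg
L-arginine hydrochloride: 8.12 mmol/L × 210.7 g/mol × 0.795 L ÷ 1000 = 1.360 g
agar: 17.2 g/L × 0.795 L = 13.674 g
dipotassium phosphate: 11.8 g/L × 0.795 L = 9.381 g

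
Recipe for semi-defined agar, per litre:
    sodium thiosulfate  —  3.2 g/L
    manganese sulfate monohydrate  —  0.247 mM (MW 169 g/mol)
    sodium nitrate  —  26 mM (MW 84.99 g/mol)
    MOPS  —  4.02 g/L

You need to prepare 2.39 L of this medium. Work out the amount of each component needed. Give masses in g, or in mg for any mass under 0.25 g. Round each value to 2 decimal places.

sodium thiosulfate 7.65 g; manganese sulfate monohydrate 99.77 mg; sodium nitrate 5.28 g; MOPS 9.61 g

Working volume: 2.39 L.
sodium thiosulfate: 3.2 g/L × 2.39 L = 7.65 g
manganese sulfate monohydrate: 0.247 mmol/L × 169 mg/mmol × 2.39 L = 99.77 mg
sodium nitrate: 26 mmol/L × 84.99 g/mol × 2.39 L ÷ 1000 = 5.28 g
MOPS: 4.02 g/L × 2.39 L = 9.61 g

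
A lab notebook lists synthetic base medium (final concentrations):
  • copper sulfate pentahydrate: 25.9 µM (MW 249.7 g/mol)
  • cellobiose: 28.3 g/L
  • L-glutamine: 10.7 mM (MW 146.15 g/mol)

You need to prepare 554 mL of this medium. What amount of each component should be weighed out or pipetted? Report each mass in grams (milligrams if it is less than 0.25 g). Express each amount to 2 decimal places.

copper sulfate pentahydrate 3.58 mg; cellobiose 15.68 g; L-glutamine 0.87 g

Target volume = 554 mL = 0.554 L.
copper sulfate pentahydrate: 25.9 µmol/L × 249.7 g/mol × 0.554 L ÷ 1000 = 3.58 mg
cellobiose: 28.3 g/L × 0.554 L = 15.68 g
L-glutamine: 10.7 mmol/L × 146.15 g/mol × 0.554 L ÷ 1000 = 0.87 g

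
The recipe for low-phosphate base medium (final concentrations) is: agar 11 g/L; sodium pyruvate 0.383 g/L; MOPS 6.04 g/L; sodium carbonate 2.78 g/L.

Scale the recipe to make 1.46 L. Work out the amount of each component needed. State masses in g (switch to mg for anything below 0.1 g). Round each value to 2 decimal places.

Working volume: 1.46 L.
agar: 11 g/L × 1.46 L = 16.06 g
sodium pyruvate: 0.383 g/L × 1.46 L = 0.56 g
MOPS: 6.04 g/L × 1.46 L = 8.82 g
sodium carbonate: 2.78 g/L × 1.46 L = 4.06 g

agar 16.06 g; sodium pyruvate 0.56 g; MOPS 8.82 g; sodium carbonate 4.06 g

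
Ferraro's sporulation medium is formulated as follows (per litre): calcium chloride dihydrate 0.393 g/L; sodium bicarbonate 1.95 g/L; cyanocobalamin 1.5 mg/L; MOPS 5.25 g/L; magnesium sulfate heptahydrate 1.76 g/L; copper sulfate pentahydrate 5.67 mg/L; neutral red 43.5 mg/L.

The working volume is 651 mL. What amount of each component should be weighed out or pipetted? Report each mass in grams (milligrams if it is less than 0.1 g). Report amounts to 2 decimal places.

Target volume = 651 mL = 0.651 L.
calcium chloride dihydrate: 0.393 g/L × 0.651 L = 0.26 g
sodium bicarbonate: 1.95 g/L × 0.651 L = 1.27 g
cyanocobalamin: 1.5 mg/L × 0.651 L = 0.98 mg
MOPS: 5.25 g/L × 0.651 L = 3.42 g
magnesium sulfate heptahydrate: 1.76 g/L × 0.651 L = 1.15 g
copper sulfate pentahydrate: 5.67 mg/L × 0.651 L = 3.69 mg
neutral red: 43.5 mg/L × 0.651 L = 28.32 mg

calcium chloride dihydrate 0.26 g; sodium bicarbonate 1.27 g; cyanocobalamin 0.98 mg; MOPS 3.42 g; magnesium sulfate heptahydrate 1.15 g; copper sulfate pentahydrate 3.69 mg; neutral red 28.32 mg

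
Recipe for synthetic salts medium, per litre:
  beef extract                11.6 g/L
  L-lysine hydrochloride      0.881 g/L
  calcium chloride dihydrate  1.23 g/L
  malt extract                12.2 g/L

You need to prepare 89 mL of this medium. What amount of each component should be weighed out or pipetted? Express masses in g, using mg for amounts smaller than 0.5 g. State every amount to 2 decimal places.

Scale factor relative to 1 L: 0.089.
beef extract: 11.6 g/L × 0.089 L = 1.03 g
L-lysine hydrochloride: 0.881 g/L × 0.089 L = 0.078409 g = 78.41 mg
calcium chloride dihydrate: 1.23 g/L × 0.089 L = 0.10947 g = 109.47 mg
malt extract: 12.2 g/L × 0.089 L = 1.09 g

beef extract 1.03 g; L-lysine hydrochloride 78.41 mg; calcium chloride dihydrate 109.47 mg; malt extract 1.09 g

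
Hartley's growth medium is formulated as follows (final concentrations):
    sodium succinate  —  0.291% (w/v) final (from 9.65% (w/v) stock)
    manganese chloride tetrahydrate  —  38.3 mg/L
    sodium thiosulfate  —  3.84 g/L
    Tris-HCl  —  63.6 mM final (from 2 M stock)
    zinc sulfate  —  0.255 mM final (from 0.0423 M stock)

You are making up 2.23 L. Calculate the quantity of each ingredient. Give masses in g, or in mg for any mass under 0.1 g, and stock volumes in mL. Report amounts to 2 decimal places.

sodium succinate 67.25 mL; manganese chloride tetrahydrate 85.41 mg; sodium thiosulfate 8.56 g; Tris-HCl 70.91 mL; zinc sulfate 13.44 mL

Scale factor relative to 1 L: 2.23.
sodium succinate: V = C2·V2/C1 = 0.291% ÷ 9.65% × 2230 mL = 67.25 mL
manganese chloride tetrahydrate: 38.3 mg/L × 2.23 L = 85.41 mg
sodium thiosulfate: 3.84 g/L × 2.23 L = 8.56 g
Tris-HCl: C1V1 = C2V2 → 63.6 mM × 2230 mL ÷ 2000 mM = 70.91 mL
zinc sulfate: dilute stock: 0.255 mM × 2230 mL ÷ 42.3 mM = 13.44 mL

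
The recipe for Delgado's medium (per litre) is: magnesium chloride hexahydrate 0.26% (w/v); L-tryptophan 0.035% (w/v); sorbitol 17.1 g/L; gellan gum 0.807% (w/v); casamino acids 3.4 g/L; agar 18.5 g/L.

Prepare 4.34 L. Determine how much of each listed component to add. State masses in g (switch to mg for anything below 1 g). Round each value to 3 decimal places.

magnesium chloride hexahydrate 11.284 g; L-tryptophan 1.519 g; sorbitol 74.214 g; gellan gum 35.024 g; casamino acids 14.756 g; agar 80.290 g

Working volume: 4.34 L.
magnesium chloride hexahydrate: 0.26% w/v = 2.6 g/L → 2.6 × 4.34 L = 11.284 g
L-tryptophan: 0.035% w/v = 0.35 g/L → 0.35 × 4.34 L = 1.519 g
sorbitol: 17.1 g/L × 4.34 L = 74.214 g
gellan gum: 0.807% w/v = 8.07 g/L → 8.07 × 4.34 L = 35.024 g
casamino acids: 3.4 g/L × 4.34 L = 14.756 g
agar: 18.5 g/L × 4.34 L = 80.290 g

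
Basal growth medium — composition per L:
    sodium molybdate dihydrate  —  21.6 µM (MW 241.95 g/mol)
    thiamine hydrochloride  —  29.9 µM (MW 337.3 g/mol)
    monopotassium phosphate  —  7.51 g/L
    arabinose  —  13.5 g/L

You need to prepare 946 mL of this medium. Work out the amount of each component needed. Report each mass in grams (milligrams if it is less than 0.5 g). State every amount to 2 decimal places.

sodium molybdate dihydrate 4.94 mg; thiamine hydrochloride 9.54 mg; monopotassium phosphate 7.10 g; arabinose 12.77 g

Target volume = 946 mL = 0.946 L.
sodium molybdate dihydrate: 21.6 µmol/L × 241.95 g/mol × 0.946 L ÷ 1000 = 4.94 mg
thiamine hydrochloride: 29.9 µmol/L × 337.3 g/mol × 0.946 L ÷ 1000 = 9.54 mg
monopotassium phosphate: 7.51 g/L × 0.946 L = 7.10 g
arabinose: 13.5 g/L × 0.946 L = 12.77 g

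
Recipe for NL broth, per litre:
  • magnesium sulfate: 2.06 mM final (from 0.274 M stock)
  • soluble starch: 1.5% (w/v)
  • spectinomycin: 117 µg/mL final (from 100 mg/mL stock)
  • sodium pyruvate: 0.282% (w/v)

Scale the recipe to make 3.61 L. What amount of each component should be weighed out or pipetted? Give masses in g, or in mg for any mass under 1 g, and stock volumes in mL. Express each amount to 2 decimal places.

magnesium sulfate 27.14 mL; soluble starch 54.15 g; spectinomycin 4.22 mL; sodium pyruvate 10.18 g

Working volume: 3.61 L.
magnesium sulfate: dilute stock: 2.06 mM × 3610 mL ÷ 274 mM = 27.14 mL
soluble starch: 1.5 g per 100 mL × 3610 mL ÷ 100 = 54.15 g
spectinomycin: V = C2·V2/C1 = 117 µg/mL × 3610 mL ÷ 100000 µg/mL = 4.22 mL
sodium pyruvate: 0.282% w/v = 2.82 g/L → 2.82 × 3.61 L = 10.18 g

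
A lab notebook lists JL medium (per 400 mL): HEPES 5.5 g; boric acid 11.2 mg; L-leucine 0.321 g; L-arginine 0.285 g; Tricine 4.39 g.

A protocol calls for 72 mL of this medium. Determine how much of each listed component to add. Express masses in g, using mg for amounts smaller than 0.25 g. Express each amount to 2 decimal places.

Ratio of target to recipe volume: 72 / 400 = 0.18.
HEPES: 5.5 g × (72 mL / 400 mL) = 0.99 g
boric acid: 11.2 mg × (72 mL / 400 mL) = 2.02 mg
L-leucine: 0.321 g × (72 mL / 400 mL) = 0.05778 g = 57.78 mg
L-arginine: 0.285 g × (72 mL / 400 mL) = 0.0513 g = 51.30 mg
Tricine: 4.39 g × (72 mL / 400 mL) = 0.79 g

HEPES 0.99 g; boric acid 2.02 mg; L-leucine 57.78 mg; L-arginine 51.30 mg; Tricine 0.79 g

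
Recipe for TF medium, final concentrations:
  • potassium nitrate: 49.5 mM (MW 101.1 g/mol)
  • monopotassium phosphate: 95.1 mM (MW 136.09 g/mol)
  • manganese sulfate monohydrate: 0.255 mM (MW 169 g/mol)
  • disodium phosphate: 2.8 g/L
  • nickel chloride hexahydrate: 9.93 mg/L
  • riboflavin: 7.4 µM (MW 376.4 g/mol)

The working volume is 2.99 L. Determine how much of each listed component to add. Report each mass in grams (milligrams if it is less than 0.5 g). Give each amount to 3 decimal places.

potassium nitrate 14.963 g; monopotassium phosphate 38.697 g; manganese sulfate monohydrate 128.854 mg; disodium phosphate 8.372 g; nickel chloride hexahydrate 29.691 mg; riboflavin 8.328 mg

Scale factor relative to 1 L: 2.99.
potassium nitrate: 49.5 mmol/L × 101.1 g/mol × 2.99 L ÷ 1000 = 14.963 g
monopotassium phosphate: 95.1 mmol/L × 136.09 g/mol × 2.99 L ÷ 1000 = 38.697 g
manganese sulfate monohydrate: 0.255 mmol/L × 169 mg/mmol × 2.99 L = 128.854 mg
disodium phosphate: 2.8 g/L × 2.99 L = 8.372 g
nickel chloride hexahydrate: 9.93 mg/L × 2.99 L = 29.691 mg
riboflavin: 7.4 µmol/L × 376.4 g/mol × 2.99 L ÷ 1000 = 8.328 mg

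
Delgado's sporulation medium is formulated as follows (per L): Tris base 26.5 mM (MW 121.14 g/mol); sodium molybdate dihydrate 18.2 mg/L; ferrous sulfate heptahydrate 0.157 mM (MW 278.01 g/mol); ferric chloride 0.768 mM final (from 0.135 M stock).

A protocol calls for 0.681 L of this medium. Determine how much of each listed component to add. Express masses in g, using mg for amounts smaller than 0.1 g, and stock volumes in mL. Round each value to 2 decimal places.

Tris base 2.19 g; sodium molybdate dihydrate 12.39 mg; ferrous sulfate heptahydrate 29.72 mg; ferric chloride 3.87 mL

Scale factor relative to 1 L: 0.681.
Tris base: 26.5 mmol/L × 121.14 g/mol × 0.681 L ÷ 1000 = 2.19 g
sodium molybdate dihydrate: 18.2 mg/L × 0.681 L = 12.39 mg
ferrous sulfate heptahydrate: 0.157 mmol/L × 278.01 mg/mmol × 0.681 L = 29.72 mg
ferric chloride: V = C2·V2/C1 = 0.768 mM × 681 mL ÷ 135 mM = 3.87 mL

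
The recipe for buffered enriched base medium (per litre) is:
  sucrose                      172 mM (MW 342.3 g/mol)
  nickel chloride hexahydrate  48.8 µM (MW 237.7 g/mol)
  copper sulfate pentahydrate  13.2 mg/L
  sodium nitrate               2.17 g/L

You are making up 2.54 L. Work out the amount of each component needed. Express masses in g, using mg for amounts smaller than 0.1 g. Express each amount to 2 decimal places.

Scale factor relative to 1 L: 2.54.
sucrose: 172 mmol/L × 342.3 g/mol × 2.54 L ÷ 1000 = 149.54 g
nickel chloride hexahydrate: 48.8 µmol/L × 237.7 g/mol × 2.54 L ÷ 1000 = 29.46 mg
copper sulfate pentahydrate: 13.2 mg/L × 2.54 L = 33.53 mg
sodium nitrate: 2.17 g/L × 2.54 L = 5.51 g

sucrose 149.54 g; nickel chloride hexahydrate 29.46 mg; copper sulfate pentahydrate 33.53 mg; sodium nitrate 5.51 g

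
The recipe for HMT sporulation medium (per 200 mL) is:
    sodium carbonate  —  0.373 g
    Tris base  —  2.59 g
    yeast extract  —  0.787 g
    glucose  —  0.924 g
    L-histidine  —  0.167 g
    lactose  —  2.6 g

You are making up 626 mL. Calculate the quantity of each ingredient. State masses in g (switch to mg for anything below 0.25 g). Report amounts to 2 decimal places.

Ratio of target to recipe volume: 626 / 200 = 3.13.
sodium carbonate: 0.373 g × (626 mL / 200 mL) = 1.17 g
Tris base: 2.59 g × (626 mL / 200 mL) = 8.11 g
yeast extract: 0.787 g × (626 mL / 200 mL) = 2.46 g
glucose: 0.924 g × (626 mL / 200 mL) = 2.89 g
L-histidine: 0.167 g × (626 mL / 200 mL) = 0.52 g
lactose: 2.6 g × (626 mL / 200 mL) = 8.14 g

sodium carbonate 1.17 g; Tris base 8.11 g; yeast extract 2.46 g; glucose 2.89 g; L-histidine 0.52 g; lactose 8.14 g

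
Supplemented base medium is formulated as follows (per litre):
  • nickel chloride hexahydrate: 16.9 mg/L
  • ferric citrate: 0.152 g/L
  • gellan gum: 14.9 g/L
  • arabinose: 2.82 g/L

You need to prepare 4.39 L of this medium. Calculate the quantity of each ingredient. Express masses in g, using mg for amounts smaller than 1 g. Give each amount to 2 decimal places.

nickel chloride hexahydrate 74.19 mg; ferric citrate 667.28 mg; gellan gum 65.41 g; arabinose 12.38 g

Working volume: 4.39 L.
nickel chloride hexahydrate: 16.9 mg/L × 4.39 L = 74.19 mg
ferric citrate: 0.152 g/L × 4.39 L = 0.66728 g = 667.28 mg
gellan gum: 14.9 g/L × 4.39 L = 65.41 g
arabinose: 2.82 g/L × 4.39 L = 12.38 g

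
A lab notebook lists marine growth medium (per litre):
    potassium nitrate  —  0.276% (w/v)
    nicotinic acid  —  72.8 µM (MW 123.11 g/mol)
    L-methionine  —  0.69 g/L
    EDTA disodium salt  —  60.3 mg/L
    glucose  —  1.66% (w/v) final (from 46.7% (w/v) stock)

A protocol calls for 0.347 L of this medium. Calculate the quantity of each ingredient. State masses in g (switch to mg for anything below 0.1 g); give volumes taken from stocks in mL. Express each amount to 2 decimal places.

Working volume: 0.347 L.
potassium nitrate: 0.276% w/v = 2.76 g/L → 2.76 × 0.347 L = 0.96 g
nicotinic acid: 72.8 µmol/L × 123.11 g/mol × 0.347 L ÷ 1000 = 3.11 mg
L-methionine: 0.69 g/L × 0.347 L = 0.24 g
EDTA disodium salt: 60.3 mg/L × 0.347 L = 20.92 mg
glucose: V = C2·V2/C1 = 1.66% ÷ 46.7% × 347 mL = 12.33 mL

potassium nitrate 0.96 g; nicotinic acid 3.11 mg; L-methionine 0.24 g; EDTA disodium salt 20.92 mg; glucose 12.33 mL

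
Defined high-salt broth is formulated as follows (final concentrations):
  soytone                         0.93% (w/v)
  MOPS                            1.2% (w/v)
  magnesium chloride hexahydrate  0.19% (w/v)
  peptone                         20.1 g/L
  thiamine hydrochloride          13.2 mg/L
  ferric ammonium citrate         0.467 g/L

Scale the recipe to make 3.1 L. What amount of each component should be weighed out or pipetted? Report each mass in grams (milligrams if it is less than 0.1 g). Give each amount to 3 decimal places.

soytone 28.830 g; MOPS 37.200 g; magnesium chloride hexahydrate 5.890 g; peptone 62.310 g; thiamine hydrochloride 40.920 mg; ferric ammonium citrate 1.448 g

Working volume: 3.1 L.
soytone: 0.93 g per 100 mL × 3100 mL ÷ 100 = 28.830 g
MOPS: 1.2% w/v = 12 g/L → 12 × 3.1 L = 37.200 g
magnesium chloride hexahydrate: 0.19% w/v = 1.9 g/L → 1.9 × 3.1 L = 5.890 g
peptone: 20.1 g/L × 3.1 L = 62.310 g
thiamine hydrochloride: 13.2 mg/L × 3.1 L = 40.920 mg
ferric ammonium citrate: 0.467 g/L × 3.1 L = 1.448 g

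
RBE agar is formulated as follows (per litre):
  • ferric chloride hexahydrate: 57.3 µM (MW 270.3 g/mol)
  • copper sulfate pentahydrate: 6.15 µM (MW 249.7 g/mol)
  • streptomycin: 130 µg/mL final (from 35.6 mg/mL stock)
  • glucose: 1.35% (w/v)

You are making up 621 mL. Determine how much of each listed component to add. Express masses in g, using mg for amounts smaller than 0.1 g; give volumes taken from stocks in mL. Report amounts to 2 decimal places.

ferric chloride hexahydrate 9.62 mg; copper sulfate pentahydrate 0.95 mg; streptomycin 2.27 mL; glucose 8.38 g

Target volume = 621 mL = 0.621 L.
ferric chloride hexahydrate: 57.3 µmol/L × 270.3 g/mol × 0.621 L ÷ 1000 = 9.62 mg
copper sulfate pentahydrate: 6.15 µmol/L × 249.7 g/mol × 0.621 L ÷ 1000 = 0.95 mg
streptomycin: V = C2·V2/C1 = 130 µg/mL × 621 mL ÷ 35600 µg/mL = 2.27 mL
glucose: 1.35 g per 100 mL × 621 mL ÷ 100 = 8.38 g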